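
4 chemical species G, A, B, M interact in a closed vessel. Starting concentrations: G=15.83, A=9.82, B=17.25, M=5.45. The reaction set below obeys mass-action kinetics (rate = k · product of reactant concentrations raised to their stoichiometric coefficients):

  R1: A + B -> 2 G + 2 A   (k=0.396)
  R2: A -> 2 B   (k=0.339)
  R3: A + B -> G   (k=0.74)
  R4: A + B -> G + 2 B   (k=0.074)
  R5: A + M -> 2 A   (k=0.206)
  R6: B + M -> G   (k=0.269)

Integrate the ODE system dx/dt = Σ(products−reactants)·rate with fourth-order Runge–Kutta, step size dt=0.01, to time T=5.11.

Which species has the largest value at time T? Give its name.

RK4 with dt=0.01: 511 steps to T=5.11. Trajectory (selected grid times):
t=0.00: G=15.83 A=9.82 B=17.25 M=5.45
t=0.57: G=42.49 A=4.16 B=1.00 M=1.55
t=1.14: G=45.15 A=3.31 B=0.63 M=0.89
t=1.70: G=46.84 A=2.58 B=0.61 M=0.58
t=2.27: G=48.13 A=1.95 B=0.61 M=0.41
t=2.84: G=49.10 A=1.45 B=0.61 M=0.30
t=3.41: G=49.81 A=1.07 B=0.61 M=0.24
t=3.97: G=50.33 A=0.78 B=0.60 M=0.20
t=4.54: G=50.72 A=0.57 B=0.60 M=0.17
t=5.11: G=51.00 A=0.42 B=0.60 M=0.14
At T=5.11: G=51.00 A=0.42 B=0.60 M=0.14; the largest is G.

Dominant species at T: G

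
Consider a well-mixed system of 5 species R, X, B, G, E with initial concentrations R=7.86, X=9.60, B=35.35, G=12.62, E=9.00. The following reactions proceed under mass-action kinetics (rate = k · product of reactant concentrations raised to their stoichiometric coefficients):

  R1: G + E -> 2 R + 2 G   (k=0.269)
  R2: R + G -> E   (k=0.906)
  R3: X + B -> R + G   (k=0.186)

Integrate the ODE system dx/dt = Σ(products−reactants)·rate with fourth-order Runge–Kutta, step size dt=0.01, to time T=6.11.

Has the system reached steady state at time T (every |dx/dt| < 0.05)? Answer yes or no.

Steady state at T: yes

RK4 with dt=0.01: 611 steps to T=6.11. Trajectory (selected grid times):
t=0.00: R=7.86 X=9.60 B=35.35 G=12.62 E=9.00
t=0.68: R=16.05 X=0.27 B=26.02 G=0.94 E=30.01
t=1.36: R=16.61 X=0.01 B=25.76 G=0.03 E=31.18
t=2.04: R=16.63 X=0.00 B=25.75 G=0.00 E=31.22
t=2.72: R=16.63 X=0.00 B=25.75 G=0.00 E=31.22
t=3.39: R=16.63 X=0.00 B=25.75 G=0.00 E=31.22
t=4.07: R=16.63 X=0.00 B=25.75 G=0.00 E=31.22
t=4.75: R=16.63 X=0.00 B=25.75 G=0.00 E=31.22
t=5.43: R=16.63 X=0.00 B=25.75 G=0.00 E=31.22
t=6.11: R=16.63 X=0.00 B=25.75 G=0.00 E=31.22
Rates at T: R1=0.0000, R2=0.0000, R3=0.0000
dx/dt at T (Σ net stoichiometry × rate): R=+0.0000, X=-0.0000, B=-0.0000, G=-0.0000, E=+0.0000
Largest |dx/dt| is |+0.0000| (E) < 0.05 → steady.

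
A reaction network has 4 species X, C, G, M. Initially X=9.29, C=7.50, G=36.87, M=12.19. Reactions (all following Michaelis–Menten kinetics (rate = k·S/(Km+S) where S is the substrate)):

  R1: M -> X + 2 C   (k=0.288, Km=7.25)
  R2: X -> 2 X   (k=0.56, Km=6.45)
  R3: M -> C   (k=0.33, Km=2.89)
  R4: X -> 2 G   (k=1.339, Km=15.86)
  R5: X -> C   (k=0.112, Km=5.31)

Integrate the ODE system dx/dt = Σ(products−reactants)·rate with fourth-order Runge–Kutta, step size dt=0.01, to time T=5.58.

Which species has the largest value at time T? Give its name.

Dominant species at T: G

RK4 with dt=0.01: 558 steps to T=5.58. Trajectory (selected grid times):
t=0.00: X=9.29 C=7.50 G=36.87 M=12.19
t=0.62: X=9.26 C=7.93 G=37.48 M=11.91
t=1.24: X=9.22 C=8.36 G=38.09 M=11.64
t=1.86: X=9.19 C=8.79 G=38.70 M=11.37
t=2.48: X=9.15 C=9.21 G=39.31 M=11.09
t=3.10: X=9.11 C=9.63 G=39.92 M=10.83
t=3.72: X=9.08 C=10.05 G=40.52 M=10.56
t=4.34: X=9.04 C=10.46 G=41.13 M=10.29
t=4.96: X=9.00 C=10.88 G=41.73 M=10.03
t=5.58: X=8.96 C=11.28 G=42.33 M=9.77
At T=5.58: X=8.96 C=11.28 G=42.33 M=9.77; the largest is G.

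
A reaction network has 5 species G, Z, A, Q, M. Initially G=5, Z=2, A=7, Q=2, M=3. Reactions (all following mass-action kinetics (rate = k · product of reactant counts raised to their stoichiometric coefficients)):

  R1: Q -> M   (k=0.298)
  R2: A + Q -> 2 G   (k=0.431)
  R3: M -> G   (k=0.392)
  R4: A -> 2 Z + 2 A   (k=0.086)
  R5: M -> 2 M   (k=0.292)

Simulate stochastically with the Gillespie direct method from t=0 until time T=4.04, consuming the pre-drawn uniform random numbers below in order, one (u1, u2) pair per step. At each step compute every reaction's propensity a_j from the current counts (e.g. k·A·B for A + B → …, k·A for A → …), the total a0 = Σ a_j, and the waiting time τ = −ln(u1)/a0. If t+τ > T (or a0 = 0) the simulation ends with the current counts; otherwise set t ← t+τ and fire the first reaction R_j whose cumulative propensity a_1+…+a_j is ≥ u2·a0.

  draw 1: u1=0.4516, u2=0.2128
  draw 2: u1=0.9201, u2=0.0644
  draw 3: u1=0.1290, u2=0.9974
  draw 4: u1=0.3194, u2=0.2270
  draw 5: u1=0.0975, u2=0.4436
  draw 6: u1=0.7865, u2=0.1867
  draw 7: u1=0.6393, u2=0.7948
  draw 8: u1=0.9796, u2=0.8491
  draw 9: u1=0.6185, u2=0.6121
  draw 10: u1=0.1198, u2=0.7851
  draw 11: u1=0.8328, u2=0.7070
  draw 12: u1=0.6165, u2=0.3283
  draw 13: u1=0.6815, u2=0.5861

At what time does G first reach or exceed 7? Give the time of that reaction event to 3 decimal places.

t=0.000: G=5 Z=2 A=7 Q=2 M=3
Draw 1: a1=0.596, a2=6.034, a3=1.176, a4=0.602, a5=0.876, a0=9.284; τ=−ln(0.4516)/9.284=0.086 → t=0.086; u2·a0=0.2128·9.284=1.976; a1=0.596 < 1.976 ≤ a1+a2=6.630 → R2 fires; G=7 Z=2 A=6 Q=1 M=3
Draw 2: a1=0.298, a2=2.586, a3=1.176, a4=0.516, a5=0.876, a0=5.452; τ=−ln(0.9201)/5.452=0.015 → t=0.101; u2·a0=0.0644·5.452=0.351; a1=0.298 < 0.351 ≤ a1+a2=2.884 → R2 fires; G=9 Z=2 A=5 Q=0 M=3
Draw 3: a1=0.000, a2=0.000, a3=1.176, a4=0.430, a5=0.876, a0=2.482; τ=−ln(0.1290)/2.482=0.825 → t=0.926; u2·a0=0.9974·2.482=2.476; a1+…+a4=1.606 < 2.476 ≤ a1+…+a5=2.482 → R5 fires; G=9 Z=2 A=5 Q=0 M=4
Draw 4: a1=0.000, a2=0.000, a3=1.568, a4=0.430, a5=1.168, a0=3.166; τ=−ln(0.3194)/3.166=0.360 → t=1.287; u2·a0=0.2270·3.166=0.719; a1+a2=0.000 < 0.719 ≤ a1+…+a3=1.568 → R3 fires; G=10 Z=2 A=5 Q=0 M=3
Draw 5: a1=0.000, a2=0.000, a3=1.176, a4=0.430, a5=0.876, a0=2.482; τ=−ln(0.0975)/2.482=0.938 → t=2.224; u2·a0=0.4436·2.482=1.101; a1+a2=0.000 < 1.101 ≤ a1+…+a3=1.176 → R3 fires; G=11 Z=2 A=5 Q=0 M=2
Draw 6: a1=0.000, a2=0.000, a3=0.784, a4=0.430, a5=0.584, a0=1.798; τ=−ln(0.7865)/1.798=0.134 → t=2.358; u2·a0=0.1867·1.798=0.336; a1+a2=0.000 < 0.336 ≤ a1+…+a3=0.784 → R3 fires; G=12 Z=2 A=5 Q=0 M=1
Draw 7: a1=0.000, a2=0.000, a3=0.392, a4=0.430, a5=0.292, a0=1.114; τ=−ln(0.6393)/1.114=0.402 → t=2.760; u2·a0=0.7948·1.114=0.885; a1+…+a4=0.822 < 0.885 ≤ a1+…+a5=1.114 → R5 fires; G=12 Z=2 A=5 Q=0 M=2
Draw 8: a1=0.000, a2=0.000, a3=0.784, a4=0.430, a5=0.584, a0=1.798; τ=−ln(0.9796)/1.798=0.011 → t=2.771; u2·a0=0.8491·1.798=1.527; a1+…+a4=1.214 < 1.527 ≤ a1+…+a5=1.798 → R5 fires; G=12 Z=2 A=5 Q=0 M=3
Draw 9: a1=0.000, a2=0.000, a3=1.176, a4=0.430, a5=0.876, a0=2.482; τ=−ln(0.6185)/2.482=0.194 → t=2.965; u2·a0=0.6121·2.482=1.519; a1+…+a3=1.176 < 1.519 ≤ a1+…+a4=1.606 → R4 fires; G=12 Z=4 A=6 Q=0 M=3
Draw 10: a1=0.000, a2=0.000, a3=1.176, a4=0.516, a5=0.876, a0=2.568; τ=−ln(0.1198)/2.568=0.826 → t=3.791; u2·a0=0.7851·2.568=2.016; a1+…+a4=1.692 < 2.016 ≤ a1+…+a5=2.568 → R5 fires; G=12 Z=4 A=6 Q=0 M=4
Draw 11: a1=0.000, a2=0.000, a3=1.568, a4=0.516, a5=1.168, a0=3.252; τ=−ln(0.8328)/3.252=0.056 → t=3.847; u2·a0=0.7070·3.252=2.299; a1+…+a4=2.084 < 2.299 ≤ a1+…+a5=3.252 → R5 fires; G=12 Z=4 A=6 Q=0 M=5
Draw 12: a1=0.000, a2=0.000, a3=1.960, a4=0.516, a5=1.460, a0=3.936; τ=−ln(0.6165)/3.936=0.123 → t=3.970; u2·a0=0.3283·3.936=1.292; a1+a2=0.000 < 1.292 ≤ a1+…+a3=1.960 → R3 fires; G=13 Z=4 A=6 Q=0 M=4
Draw 13: a1=0.000, a2=0.000, a3=1.568, a4=0.516, a5=1.168, a0=3.252; τ=−ln(0.6815)/3.252=0.118 → t=4.088 > T=4.04: stop.
G first becomes ≥ 7 when it reaches 7 at the event at t=0.086.

Threshold first reached at t = 0.086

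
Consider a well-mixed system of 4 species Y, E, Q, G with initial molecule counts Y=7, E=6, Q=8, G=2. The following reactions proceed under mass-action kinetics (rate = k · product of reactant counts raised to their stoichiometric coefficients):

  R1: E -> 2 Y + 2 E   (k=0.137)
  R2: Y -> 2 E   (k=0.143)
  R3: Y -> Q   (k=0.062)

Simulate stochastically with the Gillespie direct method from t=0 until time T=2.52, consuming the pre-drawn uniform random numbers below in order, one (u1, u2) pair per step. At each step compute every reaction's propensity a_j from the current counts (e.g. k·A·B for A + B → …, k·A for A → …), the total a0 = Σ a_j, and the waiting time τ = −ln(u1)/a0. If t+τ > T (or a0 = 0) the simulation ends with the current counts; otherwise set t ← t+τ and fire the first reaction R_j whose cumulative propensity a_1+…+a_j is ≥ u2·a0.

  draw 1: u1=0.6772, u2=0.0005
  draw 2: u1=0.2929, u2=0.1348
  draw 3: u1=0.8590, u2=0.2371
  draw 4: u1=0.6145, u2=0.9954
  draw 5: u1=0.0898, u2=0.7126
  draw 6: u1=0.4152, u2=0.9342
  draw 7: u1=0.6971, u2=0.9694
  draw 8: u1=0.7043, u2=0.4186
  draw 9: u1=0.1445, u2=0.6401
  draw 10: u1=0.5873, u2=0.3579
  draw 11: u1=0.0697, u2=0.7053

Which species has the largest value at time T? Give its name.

t=0.000: Y=7 E=6 Q=8 G=2
Draw 1: a1=0.822, a2=1.001, a3=0.434, a0=2.257; τ=−ln(0.6772)/2.257=0.173 → t=0.173; u2·a0=0.0005·2.257=0.001 ≤ a1=0.822 → R1 fires; Y=9 E=7 Q=8 G=2
Draw 2: a1=0.959, a2=1.287, a3=0.558, a0=2.804; τ=−ln(0.2929)/2.804=0.438 → t=0.611; u2·a0=0.1348·2.804=0.378 ≤ a1=0.959 → R1 fires; Y=11 E=8 Q=8 G=2
Draw 3: a1=1.096, a2=1.573, a3=0.682, a0=3.351; τ=−ln(0.8590)/3.351=0.045 → t=0.656; u2·a0=0.2371·3.351=0.795 ≤ a1=1.096 → R1 fires; Y=13 E=9 Q=8 G=2
Draw 4: a1=1.233, a2=1.859, a3=0.806, a0=3.898; τ=−ln(0.6145)/3.898=0.125 → t=0.781; u2·a0=0.9954·3.898=3.880; a1+a2=3.092 < 3.880 ≤ a1+…+a3=3.898 → R3 fires; Y=12 E=9 Q=9 G=2
Draw 5: a1=1.233, a2=1.716, a3=0.744, a0=3.693; τ=−ln(0.0898)/3.693=0.653 → t=1.434; u2·a0=0.7126·3.693=2.632; a1=1.233 < 2.632 ≤ a1+a2=2.949 → R2 fires; Y=11 E=11 Q=9 G=2
Draw 6: a1=1.507, a2=1.573, a3=0.682, a0=3.762; τ=−ln(0.4152)/3.762=0.234 → t=1.667; u2·a0=0.9342·3.762=3.514; a1+a2=3.080 < 3.514 ≤ a1+…+a3=3.762 → R3 fires; Y=10 E=11 Q=10 G=2
Draw 7: a1=1.507, a2=1.430, a3=0.620, a0=3.557; τ=−ln(0.6971)/3.557=0.101 → t=1.769; u2·a0=0.9694·3.557=3.448; a1+a2=2.937 < 3.448 ≤ a1+…+a3=3.557 → R3 fires; Y=9 E=11 Q=11 G=2
Draw 8: a1=1.507, a2=1.287, a3=0.558, a0=3.352; τ=−ln(0.7043)/3.352=0.105 → t=1.873; u2·a0=0.4186·3.352=1.403 ≤ a1=1.507 → R1 fires; Y=11 E=12 Q=11 G=2
Draw 9: a1=1.644, a2=1.573, a3=0.682, a0=3.899; τ=−ln(0.1445)/3.899=0.496 → t=2.369; u2·a0=0.6401·3.899=2.496; a1=1.644 < 2.496 ≤ a1+a2=3.217 → R2 fires; Y=10 E=14 Q=11 G=2
Draw 10: a1=1.918, a2=1.430, a3=0.620, a0=3.968; τ=−ln(0.5873)/3.968=0.134 → t=2.503; u2·a0=0.3579·3.968=1.420 ≤ a1=1.918 → R1 fires; Y=12 E=15 Q=11 G=2
Draw 11: a1=2.055, a2=1.716, a3=0.744, a0=4.515; τ=−ln(0.0697)/4.515=0.590 → t=3.093 > T=2.52: stop.
At T=2.52: Y=12 E=15 Q=11 G=2; the largest is E.

Dominant species at T: E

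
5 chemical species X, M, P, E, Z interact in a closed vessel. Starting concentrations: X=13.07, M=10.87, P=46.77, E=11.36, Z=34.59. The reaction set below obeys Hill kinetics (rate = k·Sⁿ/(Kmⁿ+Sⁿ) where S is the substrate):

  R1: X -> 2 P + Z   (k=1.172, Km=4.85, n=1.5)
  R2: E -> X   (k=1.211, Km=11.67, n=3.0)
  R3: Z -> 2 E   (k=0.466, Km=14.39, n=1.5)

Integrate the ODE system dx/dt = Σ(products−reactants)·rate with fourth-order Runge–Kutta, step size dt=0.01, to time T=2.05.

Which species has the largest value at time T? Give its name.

Dominant species at T: P

RK4 with dt=0.01: 205 steps to T=2.05. Trajectory (selected grid times):
t=0.00: X=13.07 M=10.87 P=46.77 E=11.36 Z=34.59
t=0.23: X=12.98 M=10.87 P=47.21 E=11.40 Z=34.73
t=0.46: X=12.90 M=10.87 P=47.65 E=11.43 Z=34.86
t=0.68: X=12.82 M=10.87 P=48.07 E=11.46 Z=34.99
t=0.91: X=12.74 M=10.87 P=48.50 E=11.50 Z=35.12
t=1.14: X=12.66 M=10.87 P=48.94 E=11.53 Z=35.25
t=1.37: X=12.57 M=10.87 P=49.37 E=11.56 Z=35.39
t=1.59: X=12.50 M=10.87 P=49.79 E=11.59 Z=35.51
t=1.82: X=12.42 M=10.87 P=50.22 E=11.63 Z=35.65
t=2.05: X=12.34 M=10.87 P=50.66 E=11.66 Z=35.78
At T=2.05: X=12.34 M=10.87 P=50.66 E=11.66 Z=35.78; the largest is P.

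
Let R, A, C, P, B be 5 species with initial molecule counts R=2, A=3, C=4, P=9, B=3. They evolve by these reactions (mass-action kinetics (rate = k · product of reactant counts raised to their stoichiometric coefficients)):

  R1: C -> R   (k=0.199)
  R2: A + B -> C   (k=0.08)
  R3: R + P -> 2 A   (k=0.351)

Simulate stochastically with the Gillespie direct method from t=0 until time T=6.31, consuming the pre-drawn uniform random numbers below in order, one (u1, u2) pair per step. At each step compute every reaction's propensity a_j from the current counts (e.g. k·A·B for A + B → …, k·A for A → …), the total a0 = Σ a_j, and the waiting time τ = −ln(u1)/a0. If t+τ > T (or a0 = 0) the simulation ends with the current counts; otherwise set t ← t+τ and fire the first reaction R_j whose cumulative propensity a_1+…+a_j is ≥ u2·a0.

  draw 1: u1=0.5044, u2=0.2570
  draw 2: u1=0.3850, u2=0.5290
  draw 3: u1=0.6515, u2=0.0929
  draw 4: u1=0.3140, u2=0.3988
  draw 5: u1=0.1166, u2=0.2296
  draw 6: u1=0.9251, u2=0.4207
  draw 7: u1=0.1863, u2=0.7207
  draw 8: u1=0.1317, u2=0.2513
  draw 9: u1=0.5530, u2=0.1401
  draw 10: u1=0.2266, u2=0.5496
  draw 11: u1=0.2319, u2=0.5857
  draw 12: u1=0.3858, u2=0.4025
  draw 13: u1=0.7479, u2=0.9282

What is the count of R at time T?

R at T = 1

t=0.000: R=2 A=3 C=4 P=9 B=3
Draw 1: a1=0.796, a2=0.720, a3=6.318, a0=7.834; τ=−ln(0.5044)/7.834=0.087 → t=0.087; u2·a0=0.2570·7.834=2.013; a1+a2=1.516 < 2.013 ≤ a1+…+a3=7.834 → R3 fires; R=1 A=5 C=4 P=8 B=3
Draw 2: a1=0.796, a2=1.200, a3=2.808, a0=4.804; τ=−ln(0.3850)/4.804=0.199 → t=0.286; u2·a0=0.5290·4.804=2.541; a1+a2=1.996 < 2.541 ≤ a1+…+a3=4.804 → R3 fires; R=0 A=7 C=4 P=7 B=3
Draw 3: a1=0.796, a2=1.680, a3=0.000, a0=2.476; τ=−ln(0.6515)/2.476=0.173 → t=0.459; u2·a0=0.0929·2.476=0.230 ≤ a1=0.796 → R1 fires; R=1 A=7 C=3 P=7 B=3
Draw 4: a1=0.597, a2=1.680, a3=2.457, a0=4.734; τ=−ln(0.3140)/4.734=0.245 → t=0.704; u2·a0=0.3988·4.734=1.888; a1=0.597 < 1.888 ≤ a1+a2=2.277 → R2 fires; R=1 A=6 C=4 P=7 B=2
Draw 5: a1=0.796, a2=0.960, a3=2.457, a0=4.213; τ=−ln(0.1166)/4.213=0.510 → t=1.214; u2·a0=0.2296·4.213=0.967; a1=0.796 < 0.967 ≤ a1+a2=1.756 → R2 fires; R=1 A=5 C=5 P=7 B=1
Draw 6: a1=0.995, a2=0.400, a3=2.457, a0=3.852; τ=−ln(0.9251)/3.852=0.020 → t=1.234; u2·a0=0.4207·3.852=1.621; a1+a2=1.395 < 1.621 ≤ a1+…+a3=3.852 → R3 fires; R=0 A=7 C=5 P=6 B=1
Draw 7: a1=0.995, a2=0.560, a3=0.000, a0=1.555; τ=−ln(0.1863)/1.555=1.081 → t=2.315; u2·a0=0.7207·1.555=1.121; a1=0.995 < 1.121 ≤ a1+a2=1.555 → R2 fires; R=0 A=6 C=6 P=6 B=0
Draw 8: a1=1.194, a2=0.000, a3=0.000, a0=1.194; τ=−ln(0.1317)/1.194=1.698 → t=4.013; u2·a0=0.2513·1.194=0.300 ≤ a1=1.194 → R1 fires; R=1 A=6 C=5 P=6 B=0
Draw 9: a1=0.995, a2=0.000, a3=2.106, a0=3.101; τ=−ln(0.5530)/3.101=0.191 → t=4.204; u2·a0=0.1401·3.101=0.434 ≤ a1=0.995 → R1 fires; R=2 A=6 C=4 P=6 B=0
Draw 10: a1=0.796, a2=0.000, a3=4.212, a0=5.008; τ=−ln(0.2266)/5.008=0.296 → t=4.500; u2·a0=0.5496·5.008=2.752; a1+a2=0.796 < 2.752 ≤ a1+…+a3=5.008 → R3 fires; R=1 A=8 C=4 P=5 B=0
Draw 11: a1=0.796, a2=0.000, a3=1.755, a0=2.551; τ=−ln(0.2319)/2.551=0.573 → t=5.073; u2·a0=0.5857·2.551=1.494; a1+a2=0.796 < 1.494 ≤ a1+…+a3=2.551 → R3 fires; R=0 A=10 C=4 P=4 B=0
Draw 12: a1=0.796, a2=0.000, a3=0.000, a0=0.796; τ=−ln(0.3858)/0.796=1.197 → t=6.269; u2·a0=0.4025·0.796=0.320 ≤ a1=0.796 → R1 fires; R=1 A=10 C=3 P=4 B=0
Draw 13: a1=0.597, a2=0.000, a3=1.404, a0=2.001; τ=−ln(0.7479)/2.001=0.145 → t=6.415 > T=6.31: stop.
Read off R at T=6.31: 1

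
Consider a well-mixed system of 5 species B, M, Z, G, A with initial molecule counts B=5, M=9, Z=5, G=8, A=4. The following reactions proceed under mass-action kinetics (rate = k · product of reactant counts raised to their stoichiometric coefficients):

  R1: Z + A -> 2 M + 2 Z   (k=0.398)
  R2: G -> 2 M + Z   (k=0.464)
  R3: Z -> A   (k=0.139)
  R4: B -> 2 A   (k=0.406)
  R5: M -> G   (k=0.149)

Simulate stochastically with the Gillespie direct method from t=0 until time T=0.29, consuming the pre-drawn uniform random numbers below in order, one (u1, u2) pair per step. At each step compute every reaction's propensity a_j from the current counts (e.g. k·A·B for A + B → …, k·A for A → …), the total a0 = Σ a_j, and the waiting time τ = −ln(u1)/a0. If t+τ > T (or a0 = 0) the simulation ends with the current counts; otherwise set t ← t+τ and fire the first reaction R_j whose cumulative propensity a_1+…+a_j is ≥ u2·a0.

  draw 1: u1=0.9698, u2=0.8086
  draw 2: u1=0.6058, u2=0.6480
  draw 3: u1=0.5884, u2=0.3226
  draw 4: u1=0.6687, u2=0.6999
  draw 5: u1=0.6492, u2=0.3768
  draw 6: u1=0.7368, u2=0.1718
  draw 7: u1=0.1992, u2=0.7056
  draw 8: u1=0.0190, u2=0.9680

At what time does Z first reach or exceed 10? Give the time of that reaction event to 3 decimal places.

t=0.000: B=5 M=9 Z=5 G=8 A=4
Draw 1: a1=7.960, a2=3.712, a3=0.695, a4=2.030, a5=1.341, a0=15.738; τ=−ln(0.9698)/15.738=0.002 → t=0.002; u2·a0=0.8086·15.738=12.726; a1+…+a3=12.367 < 12.726 ≤ a1+…+a4=14.397 → R4 fires; B=4 M=9 Z=5 G=8 A=6
Draw 2: a1=11.940, a2=3.712, a3=0.695, a4=1.624, a5=1.341, a0=19.312; τ=−ln(0.6058)/19.312=0.026 → t=0.028; u2·a0=0.6480·19.312=12.514; a1=11.940 < 12.514 ≤ a1+a2=15.652 → R2 fires; B=4 M=11 Z=6 G=7 A=6
Draw 3: a1=14.328, a2=3.248, a3=0.834, a4=1.624, a5=1.639, a0=21.673; τ=−ln(0.5884)/21.673=0.024 → t=0.052; u2·a0=0.3226·21.673=6.992 ≤ a1=14.328 → R1 fires; B=4 M=13 Z=7 G=7 A=5
Draw 4: a1=13.930, a2=3.248, a3=0.973, a4=1.624, a5=1.937, a0=21.712; τ=−ln(0.6687)/21.712=0.019 → t=0.071; u2·a0=0.6999·21.712=15.196; a1=13.930 < 15.196 ≤ a1+a2=17.178 → R2 fires; B=4 M=15 Z=8 G=6 A=5
Draw 5: a1=15.920, a2=2.784, a3=1.112, a4=1.624, a5=2.235, a0=23.675; τ=−ln(0.6492)/23.675=0.018 → t=0.089; u2·a0=0.3768·23.675=8.921 ≤ a1=15.920 → R1 fires; B=4 M=17 Z=9 G=6 A=4
Draw 6: a1=14.328, a2=2.784, a3=1.251, a4=1.624, a5=2.533, a0=22.520; τ=−ln(0.7368)/22.520=0.014 → t=0.103; u2·a0=0.1718·22.520=3.869 ≤ a1=14.328 → R1 fires; B=4 M=19 Z=10 G=6 A=3
Draw 7: a1=11.940, a2=2.784, a3=1.390, a4=1.624, a5=2.831, a0=20.569; τ=−ln(0.1992)/20.569=0.078 → t=0.181; u2·a0=0.7056·20.569=14.513; a1=11.940 < 14.513 ≤ a1+a2=14.724 → R2 fires; B=4 M=21 Z=11 G=5 A=3
Draw 8: a1=13.134, a2=2.320, a3=1.529, a4=1.624, a5=3.129, a0=21.736; τ=−ln(0.0190)/21.736=0.182 → t=0.363 > T=0.29: stop.
Z first becomes ≥ 10 when it reaches 10 at the event at t=0.103.

Threshold first reached at t = 0.103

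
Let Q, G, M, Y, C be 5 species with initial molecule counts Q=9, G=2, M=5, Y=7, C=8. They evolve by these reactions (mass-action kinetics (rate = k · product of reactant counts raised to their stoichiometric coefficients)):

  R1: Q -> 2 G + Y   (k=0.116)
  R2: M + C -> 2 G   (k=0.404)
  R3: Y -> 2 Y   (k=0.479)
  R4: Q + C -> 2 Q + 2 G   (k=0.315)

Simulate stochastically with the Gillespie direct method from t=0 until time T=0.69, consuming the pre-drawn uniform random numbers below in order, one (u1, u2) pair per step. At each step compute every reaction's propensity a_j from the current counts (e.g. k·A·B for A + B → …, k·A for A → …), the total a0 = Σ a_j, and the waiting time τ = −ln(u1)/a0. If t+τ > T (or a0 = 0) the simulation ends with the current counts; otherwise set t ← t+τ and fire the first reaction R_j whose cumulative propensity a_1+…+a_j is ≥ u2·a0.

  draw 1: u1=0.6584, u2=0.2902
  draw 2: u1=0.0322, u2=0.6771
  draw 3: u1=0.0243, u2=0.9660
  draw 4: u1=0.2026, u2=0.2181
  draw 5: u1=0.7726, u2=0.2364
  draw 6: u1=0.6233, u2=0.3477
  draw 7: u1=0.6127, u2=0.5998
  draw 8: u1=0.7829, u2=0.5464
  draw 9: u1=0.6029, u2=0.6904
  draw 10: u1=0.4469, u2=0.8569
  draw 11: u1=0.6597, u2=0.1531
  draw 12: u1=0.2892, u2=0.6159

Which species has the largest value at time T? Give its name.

Dominant species at T: G

t=0.000: Q=9 G=2 M=5 Y=7 C=8
Draw 1: a1=1.044, a2=16.160, a3=3.353, a4=22.680, a0=43.237; τ=−ln(0.6584)/43.237=0.010 → t=0.010; u2·a0=0.2902·43.237=12.547; a1=1.044 < 12.547 ≤ a1+a2=17.204 → R2 fires; Q=9 G=4 M=4 Y=7 C=7
Draw 2: a1=1.044, a2=11.312, a3=3.353, a4=19.845, a0=35.554; τ=−ln(0.0322)/35.554=0.097 → t=0.106; u2·a0=0.6771·35.554=24.074; a1+…+a3=15.709 < 24.074 ≤ a1+…+a4=35.554 → R4 fires; Q=10 G=6 M=4 Y=7 C=6
Draw 3: a1=1.160, a2=9.696, a3=3.353, a4=18.900, a0=33.109; τ=−ln(0.0243)/33.109=0.112 → t=0.219; u2·a0=0.9660·33.109=31.983; a1+…+a3=14.209 < 31.983 ≤ a1+…+a4=33.109 → R4 fires; Q=11 G=8 M=4 Y=7 C=5
Draw 4: a1=1.276, a2=8.080, a3=3.353, a4=17.325, a0=30.034; τ=−ln(0.2026)/30.034=0.053 → t=0.272; u2·a0=0.2181·30.034=6.550; a1=1.276 < 6.550 ≤ a1+a2=9.356 → R2 fires; Q=11 G=10 M=3 Y=7 C=4
Draw 5: a1=1.276, a2=4.848, a3=3.353, a4=13.860, a0=23.337; τ=−ln(0.7726)/23.337=0.011 → t=0.283; u2·a0=0.2364·23.337=5.517; a1=1.276 < 5.517 ≤ a1+a2=6.124 → R2 fires; Q=11 G=12 M=2 Y=7 C=3
Draw 6: a1=1.276, a2=2.424, a3=3.353, a4=10.395, a0=17.448; τ=−ln(0.6233)/17.448=0.027 → t=0.310; u2·a0=0.3477·17.448=6.067; a1+a2=3.700 < 6.067 ≤ a1+…+a3=7.053 → R3 fires; Q=11 G=12 M=2 Y=8 C=3
Draw 7: a1=1.276, a2=2.424, a3=3.832, a4=10.395, a0=17.927; τ=−ln(0.6127)/17.927=0.027 → t=0.337; u2·a0=0.5998·17.927=10.753; a1+…+a3=7.532 < 10.753 ≤ a1+…+a4=17.927 → R4 fires; Q=12 G=14 M=2 Y=8 C=2
Draw 8: a1=1.392, a2=1.616, a3=3.832, a4=7.560, a0=14.400; τ=−ln(0.7829)/14.400=0.017 → t=0.354; u2·a0=0.5464·14.400=7.868; a1+…+a3=6.840 < 7.868 ≤ a1+…+a4=14.400 → R4 fires; Q=13 G=16 M=2 Y=8 C=1
Draw 9: a1=1.508, a2=0.808, a3=3.832, a4=4.095, a0=10.243; τ=−ln(0.6029)/10.243=0.049 → t=0.404; u2·a0=0.6904·10.243=7.072; a1+…+a3=6.148 < 7.072 ≤ a1+…+a4=10.243 → R4 fires; Q=14 G=18 M=2 Y=8 C=0
Draw 10: a1=1.624, a2=0.000, a3=3.832, a4=0.000, a0=5.456; τ=−ln(0.4469)/5.456=0.148 → t=0.551; u2·a0=0.8569·5.456=4.675; a1+a2=1.624 < 4.675 ≤ a1+…+a3=5.456 → R3 fires; Q=14 G=18 M=2 Y=9 C=0
Draw 11: a1=1.624, a2=0.000, a3=4.311, a4=0.000, a0=5.935; τ=−ln(0.6597)/5.935=0.070 → t=0.621; u2·a0=0.1531·5.935=0.909 ≤ a1=1.624 → R1 fires; Q=13 G=20 M=2 Y=10 C=0
Draw 12: a1=1.508, a2=0.000, a3=4.790, a4=0.000, a0=6.298; τ=−ln(0.2892)/6.298=0.197 → t=0.818 > T=0.69: stop.
At T=0.69: Q=13 G=20 M=2 Y=10 C=0; the largest is G.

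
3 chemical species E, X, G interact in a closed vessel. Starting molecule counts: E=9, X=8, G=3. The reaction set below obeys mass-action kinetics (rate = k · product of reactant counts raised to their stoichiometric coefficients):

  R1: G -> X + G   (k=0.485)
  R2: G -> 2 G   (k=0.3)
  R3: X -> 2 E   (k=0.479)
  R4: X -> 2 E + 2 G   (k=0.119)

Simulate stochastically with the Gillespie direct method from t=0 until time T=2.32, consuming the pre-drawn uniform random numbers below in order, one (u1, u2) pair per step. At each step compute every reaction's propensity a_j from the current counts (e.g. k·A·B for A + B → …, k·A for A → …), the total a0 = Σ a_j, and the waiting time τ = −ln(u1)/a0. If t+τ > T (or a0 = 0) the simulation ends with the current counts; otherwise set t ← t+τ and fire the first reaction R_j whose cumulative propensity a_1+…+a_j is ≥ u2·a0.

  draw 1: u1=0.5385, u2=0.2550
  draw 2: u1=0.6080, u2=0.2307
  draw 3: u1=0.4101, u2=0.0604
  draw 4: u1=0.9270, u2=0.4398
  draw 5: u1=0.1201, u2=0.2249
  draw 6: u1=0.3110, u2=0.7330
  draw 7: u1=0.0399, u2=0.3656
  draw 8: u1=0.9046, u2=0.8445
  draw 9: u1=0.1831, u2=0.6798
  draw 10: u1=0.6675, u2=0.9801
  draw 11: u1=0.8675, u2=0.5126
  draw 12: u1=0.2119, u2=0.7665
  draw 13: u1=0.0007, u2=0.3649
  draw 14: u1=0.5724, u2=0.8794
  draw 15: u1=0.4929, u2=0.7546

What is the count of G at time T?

t=0.000: E=9 X=8 G=3
Draw 1: a1=1.455, a2=0.900, a3=3.832, a4=0.952, a0=7.139; τ=−ln(0.5385)/7.139=0.087 → t=0.087; u2·a0=0.2550·7.139=1.820; a1=1.455 < 1.820 ≤ a1+a2=2.355 → R2 fires; E=9 X=8 G=4
Draw 2: a1=1.940, a2=1.200, a3=3.832, a4=0.952, a0=7.924; τ=−ln(0.6080)/7.924=0.063 → t=0.149; u2·a0=0.2307·7.924=1.828 ≤ a1=1.940 → R1 fires; E=9 X=9 G=4
Draw 3: a1=1.940, a2=1.200, a3=4.311, a4=1.071, a0=8.522; τ=−ln(0.4101)/8.522=0.105 → t=0.254; u2·a0=0.0604·8.522=0.515 ≤ a1=1.940 → R1 fires; E=9 X=10 G=4
Draw 4: a1=1.940, a2=1.200, a3=4.790, a4=1.190, a0=9.120; τ=−ln(0.9270)/9.120=0.008 → t=0.262; u2·a0=0.4398·9.120=4.011; a1+a2=3.140 < 4.011 ≤ a1+…+a3=7.930 → R3 fires; E=11 X=9 G=4
Draw 5: a1=1.940, a2=1.200, a3=4.311, a4=1.071, a0=8.522; τ=−ln(0.1201)/8.522=0.249 → t=0.511; u2·a0=0.2249·8.522=1.917 ≤ a1=1.940 → R1 fires; E=11 X=10 G=4
Draw 6: a1=1.940, a2=1.200, a3=4.790, a4=1.190, a0=9.120; τ=−ln(0.3110)/9.120=0.128 → t=0.639; u2·a0=0.7330·9.120=6.685; a1+a2=3.140 < 6.685 ≤ a1+…+a3=7.930 → R3 fires; E=13 X=9 G=4
Draw 7: a1=1.940, a2=1.200, a3=4.311, a4=1.071, a0=8.522; τ=−ln(0.0399)/8.522=0.378 → t=1.017; u2·a0=0.3656·8.522=3.116; a1=1.940 < 3.116 ≤ a1+a2=3.140 → R2 fires; E=13 X=9 G=5
Draw 8: a1=2.425, a2=1.500, a3=4.311, a4=1.071, a0=9.307; τ=−ln(0.9046)/9.307=0.011 → t=1.028; u2·a0=0.8445·9.307=7.860; a1+a2=3.925 < 7.860 ≤ a1+…+a3=8.236 → R3 fires; E=15 X=8 G=5
Draw 9: a1=2.425, a2=1.500, a3=3.832, a4=0.952, a0=8.709; τ=−ln(0.1831)/8.709=0.195 → t=1.223; u2·a0=0.6798·8.709=5.920; a1+a2=3.925 < 5.920 ≤ a1+…+a3=7.757 → R3 fires; E=17 X=7 G=5
Draw 10: a1=2.425, a2=1.500, a3=3.353, a4=0.833, a0=8.111; τ=−ln(0.6675)/8.111=0.050 → t=1.273; u2·a0=0.9801·8.111=7.950; a1+…+a3=7.278 < 7.950 ≤ a1+…+a4=8.111 → R4 fires; E=19 X=6 G=7
Draw 11: a1=3.395, a2=2.100, a3=2.874, a4=0.714, a0=9.083; τ=−ln(0.8675)/9.083=0.016 → t=1.288; u2·a0=0.5126·9.083=4.656; a1=3.395 < 4.656 ≤ a1+a2=5.495 → R2 fires; E=19 X=6 G=8
Draw 12: a1=3.880, a2=2.400, a3=2.874, a4=0.714, a0=9.868; τ=−ln(0.2119)/9.868=0.157 → t=1.446; u2·a0=0.7665·9.868=7.564; a1+a2=6.280 < 7.564 ≤ a1+…+a3=9.154 → R3 fires; E=21 X=5 G=8
Draw 13: a1=3.880, a2=2.400, a3=2.395, a4=0.595, a0=9.270; τ=−ln(0.0007)/9.270=0.784 → t=2.229; u2·a0=0.3649·9.270=3.383 ≤ a1=3.880 → R1 fires; E=21 X=6 G=8
Draw 14: a1=3.880, a2=2.400, a3=2.874, a4=0.714, a0=9.868; τ=−ln(0.5724)/9.868=0.057 → t=2.286; u2·a0=0.8794·9.868=8.678; a1+a2=6.280 < 8.678 ≤ a1+…+a3=9.154 → R3 fires; E=23 X=5 G=8
Draw 15: a1=3.880, a2=2.400, a3=2.395, a4=0.595, a0=9.270; τ=−ln(0.4929)/9.270=0.076 → t=2.362 > T=2.32: stop.
Read off G at T=2.32: 8

G at T = 8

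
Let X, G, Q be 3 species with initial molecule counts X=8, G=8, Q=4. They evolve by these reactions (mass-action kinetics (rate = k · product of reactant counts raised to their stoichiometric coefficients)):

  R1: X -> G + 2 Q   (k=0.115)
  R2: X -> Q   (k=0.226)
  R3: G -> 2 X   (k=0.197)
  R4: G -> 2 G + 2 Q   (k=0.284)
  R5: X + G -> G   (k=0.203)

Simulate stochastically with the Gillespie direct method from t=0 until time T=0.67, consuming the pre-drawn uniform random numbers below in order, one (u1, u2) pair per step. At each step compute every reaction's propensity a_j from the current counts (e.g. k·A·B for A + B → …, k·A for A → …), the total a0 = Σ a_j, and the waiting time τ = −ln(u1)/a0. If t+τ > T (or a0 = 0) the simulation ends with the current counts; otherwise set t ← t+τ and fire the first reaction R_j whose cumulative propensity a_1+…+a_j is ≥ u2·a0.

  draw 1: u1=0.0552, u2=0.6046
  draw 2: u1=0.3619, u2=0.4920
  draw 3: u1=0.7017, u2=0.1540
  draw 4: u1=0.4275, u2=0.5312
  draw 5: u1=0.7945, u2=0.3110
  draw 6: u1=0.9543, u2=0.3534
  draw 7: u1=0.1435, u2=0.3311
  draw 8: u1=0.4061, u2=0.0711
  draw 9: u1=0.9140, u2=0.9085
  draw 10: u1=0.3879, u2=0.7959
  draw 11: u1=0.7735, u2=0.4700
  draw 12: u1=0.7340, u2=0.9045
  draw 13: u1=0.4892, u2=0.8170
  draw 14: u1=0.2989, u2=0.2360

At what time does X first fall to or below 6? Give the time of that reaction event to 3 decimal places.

t=0.000: X=8 G=8 Q=4
Draw 1: a1=0.920, a2=1.808, a3=1.576, a4=2.272, a5=12.992, a0=19.568; τ=−ln(0.0552)/19.568=0.148 → t=0.148; u2·a0=0.6046·19.568=11.831; a1+…+a4=6.576 < 11.831 ≤ a1+…+a5=19.568 → R5 fires; X=7 G=8 Q=4
Draw 2: a1=0.805, a2=1.582, a3=1.576, a4=2.272, a5=11.368, a0=17.603; τ=−ln(0.3619)/17.603=0.058 → t=0.206; u2·a0=0.4920·17.603=8.661; a1+…+a4=6.235 < 8.661 ≤ a1+…+a5=17.603 → R5 fires; X=6 G=8 Q=4
Draw 3: a1=0.690, a2=1.356, a3=1.576, a4=2.272, a5=9.744, a0=15.638; τ=−ln(0.7017)/15.638=0.023 → t=0.228; u2·a0=0.1540·15.638=2.408; a1+a2=2.046 < 2.408 ≤ a1+…+a3=3.622 → R3 fires; X=8 G=7 Q=4
Draw 4: a1=0.920, a2=1.808, a3=1.379, a4=1.988, a5=11.368, a0=17.463; τ=−ln(0.4275)/17.463=0.049 → t=0.277; u2·a0=0.5312·17.463=9.276; a1+…+a4=6.095 < 9.276 ≤ a1+…+a5=17.463 → R5 fires; X=7 G=7 Q=4
Draw 5: a1=0.805, a2=1.582, a3=1.379, a4=1.988, a5=9.947, a0=15.701; τ=−ln(0.7945)/15.701=0.015 → t=0.292; u2·a0=0.3110·15.701=4.883; a1+…+a3=3.766 < 4.883 ≤ a1+…+a4=5.754 → R4 fires; X=7 G=8 Q=6
Draw 6: a1=0.805, a2=1.582, a3=1.576, a4=2.272, a5=11.368, a0=17.603; τ=−ln(0.9543)/17.603=0.003 → t=0.294; u2·a0=0.3534·17.603=6.221; a1+…+a3=3.963 < 6.221 ≤ a1+…+a4=6.235 → R4 fires; X=7 G=9 Q=8
Draw 7: a1=0.805, a2=1.582, a3=1.773, a4=2.556, a5=12.789, a0=19.505; τ=−ln(0.1435)/19.505=0.100 → t=0.394; u2·a0=0.3311·19.505=6.458; a1+…+a3=4.160 < 6.458 ≤ a1+…+a4=6.716 → R4 fires; X=7 G=10 Q=10
Draw 8: a1=0.805, a2=1.582, a3=1.970, a4=2.840, a5=14.210, a0=21.407; τ=−ln(0.4061)/21.407=0.042 → t=0.436; u2·a0=0.0711·21.407=1.522; a1=0.805 < 1.522 ≤ a1+a2=2.387 → R2 fires; X=6 G=10 Q=11
Draw 9: a1=0.690, a2=1.356, a3=1.970, a4=2.840, a5=12.180, a0=19.036; τ=−ln(0.9140)/19.036=0.005 → t=0.441; u2·a0=0.9085·19.036=17.294; a1+…+a4=6.856 < 17.294 ≤ a1+…+a5=19.036 → R5 fires; X=5 G=10 Q=11
Draw 10: a1=0.575, a2=1.130, a3=1.970, a4=2.840, a5=10.150, a0=16.665; τ=−ln(0.3879)/16.665=0.057 → t=0.498; u2·a0=0.7959·16.665=13.264; a1+…+a4=6.515 < 13.264 ≤ a1+…+a5=16.665 → R5 fires; X=4 G=10 Q=11
Draw 11: a1=0.460, a2=0.904, a3=1.970, a4=2.840, a5=8.120, a0=14.294; τ=−ln(0.7735)/14.294=0.018 → t=0.516; u2·a0=0.4700·14.294=6.718; a1+…+a4=6.174 < 6.718 ≤ a1+…+a5=14.294 → R5 fires; X=3 G=10 Q=11
Draw 12: a1=0.345, a2=0.678, a3=1.970, a4=2.840, a5=6.090, a0=11.923; τ=−ln(0.7340)/11.923=0.026 → t=0.541; u2·a0=0.9045·11.923=10.784; a1+…+a4=5.833 < 10.784 ≤ a1+…+a5=11.923 → R5 fires; X=2 G=10 Q=11
Draw 13: a1=0.230, a2=0.452, a3=1.970, a4=2.840, a5=4.060, a0=9.552; τ=−ln(0.4892)/9.552=0.075 → t=0.616; u2·a0=0.8170·9.552=7.804; a1+…+a4=5.492 < 7.804 ≤ a1+…+a5=9.552 → R5 fires; X=1 G=10 Q=11
Draw 14: a1=0.115, a2=0.226, a3=1.970, a4=2.840, a5=2.030, a0=7.181; τ=−ln(0.2989)/7.181=0.168 → t=0.785 > T=0.67: stop.
X first becomes ≤ 6 when it reaches 6 at the event at t=0.206.

Threshold first reached at t = 0.206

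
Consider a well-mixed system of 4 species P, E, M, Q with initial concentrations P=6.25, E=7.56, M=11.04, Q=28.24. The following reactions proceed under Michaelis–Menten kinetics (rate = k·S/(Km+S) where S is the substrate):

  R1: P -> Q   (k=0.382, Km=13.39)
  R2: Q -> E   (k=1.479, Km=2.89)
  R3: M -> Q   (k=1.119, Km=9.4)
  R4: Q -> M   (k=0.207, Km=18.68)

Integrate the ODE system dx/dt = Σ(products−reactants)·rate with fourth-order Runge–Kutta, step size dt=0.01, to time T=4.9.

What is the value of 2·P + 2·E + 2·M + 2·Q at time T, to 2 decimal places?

Check how each reaction changes W = 2·P + 2·E + 2·M + 2·Q (weight of products minus weight of reactants):
R1: P -> Q: (2·1) − (2·1) = 2 − 2 = 0
R2: Q -> E: (2·1) − (2·1) = 2 − 2 = 0
R3: M -> Q: (2·1) − (2·1) = 2 − 2 = 0
R4: Q -> M: (2·1) − (2·1) = 2 − 2 = 0
Every reaction leaves W unchanged, so W is conserved and no simulation is needed: W(T) = W(0) = 2·6.25 + 2·7.56 + 2·11.04 + 2·28.24 = 106.18

Value at T = 106.18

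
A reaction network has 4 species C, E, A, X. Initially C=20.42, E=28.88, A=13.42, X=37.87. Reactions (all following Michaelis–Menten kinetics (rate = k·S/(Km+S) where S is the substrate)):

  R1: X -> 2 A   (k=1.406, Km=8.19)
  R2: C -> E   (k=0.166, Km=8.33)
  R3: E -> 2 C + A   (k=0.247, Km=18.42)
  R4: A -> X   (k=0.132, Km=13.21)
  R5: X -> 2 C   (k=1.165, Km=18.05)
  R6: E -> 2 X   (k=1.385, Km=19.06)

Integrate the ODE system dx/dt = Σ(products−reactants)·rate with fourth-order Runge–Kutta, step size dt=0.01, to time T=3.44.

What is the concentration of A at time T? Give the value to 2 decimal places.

A at T = 21.61

RK4 with dt=0.01: 344 steps to T=3.44. Trajectory (selected grid times):
t=0.00: C=20.42 E=28.88 A=13.42 X=37.87
t=0.38: C=21.09 E=28.55 A=14.33 X=37.79
t=0.76: C=21.76 E=28.23 A=15.24 X=37.71
t=1.15: C=22.44 E=27.89 A=16.17 X=37.62
t=1.53: C=23.10 E=27.57 A=17.08 X=37.53
t=1.91: C=23.77 E=27.25 A=17.98 X=37.45
t=2.29: C=24.43 E=26.93 A=18.88 X=37.36
t=2.68: C=25.11 E=26.61 A=19.81 X=37.26
t=3.06: C=25.77 E=26.29 A=20.71 X=37.17
t=3.44: C=26.43 E=25.98 A=21.61 X=37.07
Read off A at T=3.44: 21.61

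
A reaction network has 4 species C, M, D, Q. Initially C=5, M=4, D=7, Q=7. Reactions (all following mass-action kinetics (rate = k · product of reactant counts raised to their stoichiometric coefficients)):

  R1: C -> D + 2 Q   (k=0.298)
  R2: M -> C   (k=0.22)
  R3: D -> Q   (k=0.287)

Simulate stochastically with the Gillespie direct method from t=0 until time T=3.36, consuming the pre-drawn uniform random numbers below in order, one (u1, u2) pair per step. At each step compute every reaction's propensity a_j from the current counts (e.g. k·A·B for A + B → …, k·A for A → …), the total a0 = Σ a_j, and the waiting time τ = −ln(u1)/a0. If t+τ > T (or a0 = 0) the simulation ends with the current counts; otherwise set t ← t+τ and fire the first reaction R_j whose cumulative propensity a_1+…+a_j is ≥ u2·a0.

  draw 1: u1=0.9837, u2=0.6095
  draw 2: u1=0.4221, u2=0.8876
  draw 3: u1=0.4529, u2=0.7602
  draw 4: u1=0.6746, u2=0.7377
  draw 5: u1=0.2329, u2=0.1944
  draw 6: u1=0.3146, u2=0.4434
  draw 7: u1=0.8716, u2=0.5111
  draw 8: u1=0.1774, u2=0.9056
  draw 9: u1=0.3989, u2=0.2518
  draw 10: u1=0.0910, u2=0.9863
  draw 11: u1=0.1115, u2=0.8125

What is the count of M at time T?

M at T = 2

t=0.000: C=5 M=4 D=7 Q=7
Draw 1: a1=1.490, a2=0.880, a3=2.009, a0=4.379; τ=−ln(0.9837)/4.379=0.004 → t=0.004; u2·a0=0.6095·4.379=2.669; a1+a2=2.370 < 2.669 ≤ a1+…+a3=4.379 → R3 fires; C=5 M=4 D=6 Q=8
Draw 2: a1=1.490, a2=0.880, a3=1.722, a0=4.092; τ=−ln(0.4221)/4.092=0.211 → t=0.215; u2·a0=0.8876·4.092=3.632; a1+a2=2.370 < 3.632 ≤ a1+…+a3=4.092 → R3 fires; C=5 M=4 D=5 Q=9
Draw 3: a1=1.490, a2=0.880, a3=1.435, a0=3.805; τ=−ln(0.4529)/3.805=0.208 → t=0.423; u2·a0=0.7602·3.805=2.893; a1+a2=2.370 < 2.893 ≤ a1+…+a3=3.805 → R3 fires; C=5 M=4 D=4 Q=10
Draw 4: a1=1.490, a2=0.880, a3=1.148, a0=3.518; τ=−ln(0.6746)/3.518=0.112 → t=0.535; u2·a0=0.7377·3.518=2.595; a1+a2=2.370 < 2.595 ≤ a1+…+a3=3.518 → R3 fires; C=5 M=4 D=3 Q=11
Draw 5: a1=1.490, a2=0.880, a3=0.861, a0=3.231; τ=−ln(0.2329)/3.231=0.451 → t=0.986; u2·a0=0.1944·3.231=0.628 ≤ a1=1.490 → R1 fires; C=4 M=4 D=4 Q=13
Draw 6: a1=1.192, a2=0.880, a3=1.148, a0=3.220; τ=−ln(0.3146)/3.220=0.359 → t=1.345; u2·a0=0.4434·3.220=1.428; a1=1.192 < 1.428 ≤ a1+a2=2.072 → R2 fires; C=5 M=3 D=4 Q=13
Draw 7: a1=1.490, a2=0.660, a3=1.148, a0=3.298; τ=−ln(0.8716)/3.298=0.042 → t=1.386; u2·a0=0.5111·3.298=1.686; a1=1.490 < 1.686 ≤ a1+a2=2.150 → R2 fires; C=6 M=2 D=4 Q=13
Draw 8: a1=1.788, a2=0.440, a3=1.148, a0=3.376; τ=−ln(0.1774)/3.376=0.512 → t=1.899; u2·a0=0.9056·3.376=3.057; a1+a2=2.228 < 3.057 ≤ a1+…+a3=3.376 → R3 fires; C=6 M=2 D=3 Q=14
Draw 9: a1=1.788, a2=0.440, a3=0.861, a0=3.089; τ=−ln(0.3989)/3.089=0.298 → t=2.196; u2·a0=0.2518·3.089=0.778 ≤ a1=1.788 → R1 fires; C=5 M=2 D=4 Q=16
Draw 10: a1=1.490, a2=0.440, a3=1.148, a0=3.078; τ=−ln(0.0910)/3.078=0.779 → t=2.975; u2·a0=0.9863·3.078=3.036; a1+a2=1.930 < 3.036 ≤ a1+…+a3=3.078 → R3 fires; C=5 M=2 D=3 Q=17
Draw 11: a1=1.490, a2=0.440, a3=0.861, a0=2.791; τ=−ln(0.1115)/2.791=0.786 → t=3.761 > T=3.36: stop.
Read off M at T=3.36: 2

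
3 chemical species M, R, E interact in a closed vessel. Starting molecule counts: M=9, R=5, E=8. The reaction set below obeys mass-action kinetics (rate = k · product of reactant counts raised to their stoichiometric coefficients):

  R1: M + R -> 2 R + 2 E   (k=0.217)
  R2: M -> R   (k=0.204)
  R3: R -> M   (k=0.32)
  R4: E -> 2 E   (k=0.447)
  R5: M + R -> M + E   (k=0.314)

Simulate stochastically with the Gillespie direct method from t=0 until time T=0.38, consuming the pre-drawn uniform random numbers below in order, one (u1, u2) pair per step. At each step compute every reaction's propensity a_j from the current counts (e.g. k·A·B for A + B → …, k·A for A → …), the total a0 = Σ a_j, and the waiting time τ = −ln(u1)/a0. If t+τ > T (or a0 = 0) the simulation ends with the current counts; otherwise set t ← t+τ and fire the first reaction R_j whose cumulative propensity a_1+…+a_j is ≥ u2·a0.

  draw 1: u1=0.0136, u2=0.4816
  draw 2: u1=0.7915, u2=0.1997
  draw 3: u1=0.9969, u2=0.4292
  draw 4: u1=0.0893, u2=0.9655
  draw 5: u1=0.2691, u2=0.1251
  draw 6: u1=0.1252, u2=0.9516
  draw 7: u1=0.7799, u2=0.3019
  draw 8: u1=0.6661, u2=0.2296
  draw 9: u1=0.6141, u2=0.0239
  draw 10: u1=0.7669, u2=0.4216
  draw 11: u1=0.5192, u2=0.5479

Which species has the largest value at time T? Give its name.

t=0.000: M=9 R=5 E=8
Draw 1: a1=9.765, a2=1.836, a3=1.600, a4=3.576, a5=14.130, a0=30.907; τ=−ln(0.0136)/30.907=0.139 → t=0.139; u2·a0=0.4816·30.907=14.885; a1+…+a3=13.201 < 14.885 ≤ a1+…+a4=16.777 → R4 fires; M=9 R=5 E=9
Draw 2: a1=9.765, a2=1.836, a3=1.600, a4=4.023, a5=14.130, a0=31.354; τ=−ln(0.7915)/31.354=0.007 → t=0.147; u2·a0=0.1997·31.354=6.261 ≤ a1=9.765 → R1 fires; M=8 R=6 E=11
Draw 3: a1=10.416, a2=1.632, a3=1.920, a4=4.917, a5=15.072, a0=33.957; τ=−ln(0.9969)/33.957=0.000 → t=0.147; u2·a0=0.4292·33.957=14.574; a1+…+a3=13.968 < 14.574 ≤ a1+…+a4=18.885 → R4 fires; M=8 R=6 E=12
Draw 4: a1=10.416, a2=1.632, a3=1.920, a4=5.364, a5=15.072, a0=34.404; τ=−ln(0.0893)/34.404=0.070 → t=0.217; u2·a0=0.9655·34.404=33.217; a1+…+a4=19.332 < 33.217 ≤ a1+…+a5=34.404 → R5 fires; M=8 R=5 E=13
Draw 5: a1=8.680, a2=1.632, a3=1.600, a4=5.811, a5=12.560, a0=30.283; τ=−ln(0.2691)/30.283=0.043 → t=0.260; u2·a0=0.1251·30.283=3.788 ≤ a1=8.680 → R1 fires; M=7 R=6 E=15
Draw 6: a1=9.114, a2=1.428, a3=1.920, a4=6.705, a5=13.188, a0=32.355; τ=−ln(0.1252)/32.355=0.064 → t=0.324; u2·a0=0.9516·32.355=30.789; a1+…+a4=19.167 < 30.789 ≤ a1+…+a5=32.355 → R5 fires; M=7 R=5 E=16
Draw 7: a1=7.595, a2=1.428, a3=1.600, a4=7.152, a5=10.990, a0=28.765; τ=−ln(0.7799)/28.765=0.009 → t=0.333; u2·a0=0.3019·28.765=8.684; a1=7.595 < 8.684 ≤ a1+a2=9.023 → R2 fires; M=6 R=6 E=16
Draw 8: a1=7.812, a2=1.224, a3=1.920, a4=7.152, a5=11.304, a0=29.412; τ=−ln(0.6661)/29.412=0.014 → t=0.347; u2·a0=0.2296·29.412=6.753 ≤ a1=7.812 → R1 fires; M=5 R=7 E=18
Draw 9: a1=7.595, a2=1.020, a3=2.240, a4=8.046, a5=10.990, a0=29.891; τ=−ln(0.6141)/29.891=0.016 → t=0.363; u2·a0=0.0239·29.891=0.714 ≤ a1=7.595 → R1 fires; M=4 R=8 E=20
Draw 10: a1=6.944, a2=0.816, a3=2.560, a4=8.940, a5=10.048, a0=29.308; τ=−ln(0.7669)/29.308=0.009 → t=0.372; u2·a0=0.4216·29.308=12.356; a1+…+a3=10.320 < 12.356 ≤ a1+…+a4=19.260 → R4 fires; M=4 R=8 E=21
Draw 11: a1=6.944, a2=0.816, a3=2.560, a4=9.387, a5=10.048, a0=29.755; τ=−ln(0.5192)/29.755=0.022 → t=0.394 > T=0.38: stop.
At T=0.38: M=4 R=8 E=21; the largest is E.

Dominant species at T: E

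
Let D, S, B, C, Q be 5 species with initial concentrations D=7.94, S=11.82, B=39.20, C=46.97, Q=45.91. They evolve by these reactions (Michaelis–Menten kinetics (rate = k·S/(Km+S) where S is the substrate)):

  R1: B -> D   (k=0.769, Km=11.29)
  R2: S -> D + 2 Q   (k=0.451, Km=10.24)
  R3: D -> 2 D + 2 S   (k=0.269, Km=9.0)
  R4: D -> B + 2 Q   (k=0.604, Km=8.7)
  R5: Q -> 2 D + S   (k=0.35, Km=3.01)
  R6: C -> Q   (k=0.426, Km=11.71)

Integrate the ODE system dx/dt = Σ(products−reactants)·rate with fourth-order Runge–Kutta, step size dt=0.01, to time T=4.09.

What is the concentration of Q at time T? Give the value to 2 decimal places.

RK4 with dt=0.01: 409 steps to T=4.09. Trajectory (selected grid times):
t=0.00: D=7.94 S=11.82 B=39.20 C=46.97 Q=45.91
t=0.45: D=8.54 S=11.97 B=39.06 C=46.82 Q=46.40
t=0.91: D=9.15 S=12.14 B=38.93 C=46.66 Q=46.91
t=1.36: D=9.74 S=12.30 B=38.80 C=46.51 Q=47.42
t=1.82: D=10.35 S=12.47 B=38.68 C=46.35 Q=47.95
t=2.27: D=10.94 S=12.63 B=38.56 C=46.20 Q=48.47
t=2.73: D=11.55 S=12.81 B=38.44 C=46.04 Q=49.02
t=3.18: D=12.14 S=12.98 B=38.33 C=45.89 Q=49.57
t=3.64: D=12.74 S=13.16 B=38.22 C=45.73 Q=50.13
t=4.09: D=13.33 S=13.34 B=38.12 C=45.58 Q=50.69
Read off Q at T=4.09: 50.69

Q at T = 50.69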